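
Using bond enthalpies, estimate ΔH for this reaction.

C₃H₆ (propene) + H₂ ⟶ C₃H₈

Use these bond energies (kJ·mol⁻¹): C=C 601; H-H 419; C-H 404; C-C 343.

ΔH ≈ −131 kJ

Bonds broken (reactants):
  C-C: 1 × 343 = 343
  C-H: 6 × 404 = 2424
  C=C: 1 × 601 = 601
  H-H: 1 × 419 = 419
  Σ(broken) = 3787 kJ
Bonds formed (products):
  C-C: 2 × 343 = 686
  C-H: 8 × 404 = 3232
  Σ(formed) = 3918 kJ
ΔH = Σ(broken) − Σ(formed) = 3787 − 3918 = −131 kJ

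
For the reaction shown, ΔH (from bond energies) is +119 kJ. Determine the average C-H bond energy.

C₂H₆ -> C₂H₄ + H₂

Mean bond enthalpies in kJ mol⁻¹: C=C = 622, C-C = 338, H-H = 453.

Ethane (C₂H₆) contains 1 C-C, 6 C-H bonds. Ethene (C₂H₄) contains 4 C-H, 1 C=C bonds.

Let D be the C-H bond energy.
Σ(broken) = 1×338 + 6×D = 338 + 6D
Σ(formed) = 4×D + 1×622 + 1×453 = 1075 + 4D
ΔH = Σ(broken) − Σ(formed) = (338 + 6D) − (1075 + 4D) = −737 + 2D
Setting this equal to +119 kJ gives 2D = 856, so D = 428 kJ/mol.

D(C-H) ≈ 428 kJ/mol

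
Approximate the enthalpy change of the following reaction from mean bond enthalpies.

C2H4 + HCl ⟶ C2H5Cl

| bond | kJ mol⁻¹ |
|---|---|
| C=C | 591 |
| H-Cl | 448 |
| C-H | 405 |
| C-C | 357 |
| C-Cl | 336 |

ΔH ≈ −59 kJ

Bonds broken (reactants):
  C-H: 4 × 405 = 1620
  C=C: 1 × 591 = 591
  H-Cl: 1 × 448 = 448
  Σ(broken) = 2659 kJ
Bonds formed (products):
  C-C: 1 × 357 = 357
  C-Cl: 1 × 336 = 336
  C-H: 5 × 405 = 2025
  Σ(formed) = 2718 kJ
ΔH = Σ(broken) − Σ(formed) = 2659 − 2718 = −59 kJ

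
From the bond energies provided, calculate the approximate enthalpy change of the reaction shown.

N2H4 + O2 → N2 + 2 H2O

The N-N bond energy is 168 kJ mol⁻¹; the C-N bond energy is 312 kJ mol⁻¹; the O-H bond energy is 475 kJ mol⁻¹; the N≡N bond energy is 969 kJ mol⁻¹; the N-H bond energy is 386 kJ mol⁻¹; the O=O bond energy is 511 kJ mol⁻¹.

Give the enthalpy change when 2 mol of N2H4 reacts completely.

ΔH = −1292 kJ

Bonds broken (reactants):
  N-H: 4 × 386 = 1544
  N-N: 1 × 168 = 168
  O=O: 1 × 511 = 511
  Σ(broken) = 2223 kJ
Bonds formed (products):
  N≡N: 1 × 969 = 969
  O-H: 4 × 475 = 1900
  Σ(formed) = 2869 kJ
ΔH = Σ(broken) − Σ(formed) = 2223 − 2869 = −646 kJ
For 2× the reaction as written: 2 × (−646) = −1292 kJ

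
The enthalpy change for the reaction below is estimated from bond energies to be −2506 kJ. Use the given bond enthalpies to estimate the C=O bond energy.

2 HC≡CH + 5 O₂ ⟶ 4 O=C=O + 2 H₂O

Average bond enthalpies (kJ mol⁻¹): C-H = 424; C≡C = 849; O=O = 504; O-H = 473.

Let D be the C=O bond energy.
Σ(broken) = 2×849 + 4×424 + 5×504 = 5914
Σ(formed) = 8×D + 4×473 = 1892 + 8D
ΔH = Σ(broken) − Σ(formed) = (5914) − (1892 + 8D) = +4022 − 8D
Setting this equal to −2506 kJ gives 8D = 6528, so D = 816 kJ/mol.

D(C=O) ≈ 816 kJ/mol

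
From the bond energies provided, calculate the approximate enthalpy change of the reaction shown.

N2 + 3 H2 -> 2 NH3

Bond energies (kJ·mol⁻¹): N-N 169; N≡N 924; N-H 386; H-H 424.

Bonds broken (reactants):
  H-H: 3 × 424 = 1272
  N≡N: 1 × 924 = 924
  Σ(broken) = 2196 kJ
Bonds formed (products):
  N-H: 6 × 386 = 2316
  Σ(formed) = 2316 kJ
ΔH = Σ(broken) − Σ(formed) = 2196 − 2316 = −120 kJ

ΔH ≈ −120 kJ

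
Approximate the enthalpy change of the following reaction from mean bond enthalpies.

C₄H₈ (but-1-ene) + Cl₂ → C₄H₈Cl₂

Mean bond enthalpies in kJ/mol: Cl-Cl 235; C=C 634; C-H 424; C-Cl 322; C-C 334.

Bonds broken (reactants):
  C-C: 2 × 334 = 668
  C-H: 8 × 424 = 3392
  C=C: 1 × 634 = 634
  Cl-Cl: 1 × 235 = 235
  Σ(broken) = 4929 kJ
Bonds formed (products):
  C-C: 3 × 334 = 1002
  C-Cl: 2 × 322 = 644
  C-H: 8 × 424 = 3392
  Σ(formed) = 5038 kJ
ΔH = Σ(broken) − Σ(formed) = 4929 − 5038 = −109 kJ

ΔH ≈ −109 kJ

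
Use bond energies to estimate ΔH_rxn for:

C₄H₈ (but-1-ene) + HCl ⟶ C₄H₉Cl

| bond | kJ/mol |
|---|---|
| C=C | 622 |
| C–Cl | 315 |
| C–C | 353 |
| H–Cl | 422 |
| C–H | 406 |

Bonds broken (reactants):
  C–C: 2 × 353 = 706
  C–H: 8 × 406 = 3248
  C=C: 1 × 622 = 622
  H–Cl: 1 × 422 = 422
  Σ(broken) = 4998 kJ
Bonds formed (products):
  C–C: 3 × 353 = 1059
  C–Cl: 1 × 315 = 315
  C–H: 9 × 406 = 3654
  Σ(formed) = 5028 kJ
ΔH = Σ(broken) − Σ(formed) = 4998 − 5028 = −30 kJ

ΔH ≈ −30 kJ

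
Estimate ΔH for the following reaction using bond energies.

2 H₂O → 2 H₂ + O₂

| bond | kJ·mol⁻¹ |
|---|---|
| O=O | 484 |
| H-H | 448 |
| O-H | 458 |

Bonds broken (reactants):
  O-H: 4 × 458 = 1832
  Σ(broken) = 1832 kJ
Bonds formed (products):
  H-H: 2 × 448 = 896
  O=O: 1 × 484 = 484
  Σ(formed) = 1380 kJ
ΔH = Σ(broken) − Σ(formed) = 1832 − 1380 = +452 kJ

ΔH ≈ +452 kJ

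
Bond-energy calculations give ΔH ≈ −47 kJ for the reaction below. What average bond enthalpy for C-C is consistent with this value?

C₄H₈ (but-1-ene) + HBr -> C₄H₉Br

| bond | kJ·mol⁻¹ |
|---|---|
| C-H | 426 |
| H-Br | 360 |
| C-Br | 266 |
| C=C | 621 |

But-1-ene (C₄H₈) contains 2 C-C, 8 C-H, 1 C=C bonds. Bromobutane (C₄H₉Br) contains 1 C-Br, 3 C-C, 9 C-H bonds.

D(C-C) ≈ 336 kJ/mol

Let D be the C-C bond energy.
Σ(broken) = 2×D + 8×426 + 1×621 + 1×360 = 4389 + 2D
Σ(formed) = 1×266 + 3×D + 9×426 = 4100 + 3D
ΔH = Σ(broken) − Σ(formed) = (4389 + 2D) − (4100 + 3D) = +289 − D
Setting this equal to −47 kJ gives D = 336 kJ/mol.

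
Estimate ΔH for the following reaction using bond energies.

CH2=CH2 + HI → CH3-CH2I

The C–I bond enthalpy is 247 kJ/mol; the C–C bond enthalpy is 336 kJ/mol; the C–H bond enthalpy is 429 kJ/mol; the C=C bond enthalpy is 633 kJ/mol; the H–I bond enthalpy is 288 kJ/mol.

Bonds broken (reactants):
  C–H: 4 × 429 = 1716
  C=C: 1 × 633 = 633
  H–I: 1 × 288 = 288
  Σ(broken) = 2637 kJ
Bonds formed (products):
  C–C: 1 × 336 = 336
  C–H: 5 × 429 = 2145
  C–I: 1 × 247 = 247
  Σ(formed) = 2728 kJ
ΔH = Σ(broken) − Σ(formed) = 2637 − 2728 = −91 kJ

ΔH ≈ −91 kJ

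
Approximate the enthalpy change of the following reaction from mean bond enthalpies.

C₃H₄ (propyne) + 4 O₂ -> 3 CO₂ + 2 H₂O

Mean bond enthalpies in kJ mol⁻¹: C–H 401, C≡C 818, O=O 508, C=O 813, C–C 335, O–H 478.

Bonds broken (reactants):
  C≡C: 1 × 818 = 818
  C–C: 1 × 335 = 335
  C–H: 4 × 401 = 1604
  O=O: 4 × 508 = 2032
  Σ(broken) = 4789 kJ
Bonds formed (products):
  C=O: 6 × 813 = 4878
  O–H: 4 × 478 = 1912
  Σ(formed) = 6790 kJ
ΔH = Σ(broken) − Σ(formed) = 4789 − 6790 = −2001 kJ

ΔH ≈ −2001 kJ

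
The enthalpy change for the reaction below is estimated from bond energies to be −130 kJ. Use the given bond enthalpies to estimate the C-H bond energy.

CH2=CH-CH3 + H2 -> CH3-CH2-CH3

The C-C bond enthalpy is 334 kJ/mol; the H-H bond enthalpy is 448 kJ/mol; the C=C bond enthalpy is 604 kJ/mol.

Let D be the C-H bond energy.
Σ(broken) = 1×334 + 6×D + 1×604 + 1×448 = 1386 + 6D
Σ(formed) = 2×334 + 8×D = 668 + 8D
ΔH = Σ(broken) − Σ(formed) = (1386 + 6D) − (668 + 8D) = +718 − 2D
Setting this equal to −130 kJ gives 2D = 848, so D = 424 kJ/mol.

D(C-H) ≈ 424 kJ/mol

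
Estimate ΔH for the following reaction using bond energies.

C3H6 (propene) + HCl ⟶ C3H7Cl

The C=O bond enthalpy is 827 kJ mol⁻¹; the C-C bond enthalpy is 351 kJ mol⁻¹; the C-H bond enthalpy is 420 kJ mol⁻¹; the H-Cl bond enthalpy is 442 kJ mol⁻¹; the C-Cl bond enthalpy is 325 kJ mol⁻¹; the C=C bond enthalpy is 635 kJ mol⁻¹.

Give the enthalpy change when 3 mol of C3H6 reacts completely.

ΔH = −57 kJ

Bonds broken (reactants):
  C-C: 1 × 351 = 351
  C-H: 6 × 420 = 2520
  C=C: 1 × 635 = 635
  H-Cl: 1 × 442 = 442
  Σ(broken) = 3948 kJ
Bonds formed (products):
  C-C: 2 × 351 = 702
  C-Cl: 1 × 325 = 325
  C-H: 7 × 420 = 2940
  Σ(formed) = 3967 kJ
ΔH = Σ(broken) − Σ(formed) = 3948 − 3967 = −19 kJ
For 3× the reaction as written: 3 × (−19) = −57 kJ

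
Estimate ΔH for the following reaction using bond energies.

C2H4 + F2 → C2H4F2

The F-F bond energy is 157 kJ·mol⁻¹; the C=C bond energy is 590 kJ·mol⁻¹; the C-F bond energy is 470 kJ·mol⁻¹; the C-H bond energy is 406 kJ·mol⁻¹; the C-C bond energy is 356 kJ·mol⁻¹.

Bonds broken (reactants):
  C-H: 4 × 406 = 1624
  C=C: 1 × 590 = 590
  F-F: 1 × 157 = 157
  Σ(broken) = 2371 kJ
Bonds formed (products):
  C-C: 1 × 356 = 356
  C-F: 2 × 470 = 940
  C-H: 4 × 406 = 1624
  Σ(formed) = 2920 kJ
ΔH = Σ(broken) − Σ(formed) = 2371 − 2920 = −549 kJ

ΔH ≈ −549 kJ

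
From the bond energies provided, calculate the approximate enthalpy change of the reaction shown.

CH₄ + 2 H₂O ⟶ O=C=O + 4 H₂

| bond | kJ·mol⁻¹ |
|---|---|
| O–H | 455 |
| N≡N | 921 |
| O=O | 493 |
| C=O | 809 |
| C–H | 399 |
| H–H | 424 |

ΔH ≈ +102 kJ

Bonds broken (reactants):
  C–H: 4 × 399 = 1596
  O–H: 4 × 455 = 1820
  Σ(broken) = 3416 kJ
Bonds formed (products):
  C=O: 2 × 809 = 1618
  H–H: 4 × 424 = 1696
  Σ(formed) = 3314 kJ
ΔH = Σ(broken) − Σ(formed) = 3416 − 3314 = +102 kJ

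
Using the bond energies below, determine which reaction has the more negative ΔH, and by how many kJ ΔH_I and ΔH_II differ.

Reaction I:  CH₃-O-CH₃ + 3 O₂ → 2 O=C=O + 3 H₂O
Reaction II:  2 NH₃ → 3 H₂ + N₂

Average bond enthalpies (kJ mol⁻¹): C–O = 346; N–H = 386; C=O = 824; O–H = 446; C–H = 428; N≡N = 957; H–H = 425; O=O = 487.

Reaction I, by 1335 kJ

Reaction I:
  Bonds broken (reactants):
    C–H: 6 × 428 = 2568
    C–O: 2 × 346 = 692
    O=O: 3 × 487 = 1461
    Σ(broken) = 4721 kJ
  Bonds formed (products):
    C=O: 4 × 824 = 3296
    O–H: 6 × 446 = 2676
    Σ(formed) = 5972 kJ
  ΔH_I = 4721 − 5972 = −1251 kJ
Reaction II:
  Bonds broken (reactants):
    N–H: 6 × 386 = 2316
    Σ(broken) = 2316 kJ
  Bonds formed (products):
    H–H: 3 × 425 = 1275
    N≡N: 1 × 957 = 957
    Σ(formed) = 2232 kJ
  ΔH_II = 2316 − 2232 = +84 kJ
ΔH_I − ΔH_II = −1335 kJ, so reaction I has the more negative ΔH; |ΔH_I − ΔH_II| = 1335 kJ.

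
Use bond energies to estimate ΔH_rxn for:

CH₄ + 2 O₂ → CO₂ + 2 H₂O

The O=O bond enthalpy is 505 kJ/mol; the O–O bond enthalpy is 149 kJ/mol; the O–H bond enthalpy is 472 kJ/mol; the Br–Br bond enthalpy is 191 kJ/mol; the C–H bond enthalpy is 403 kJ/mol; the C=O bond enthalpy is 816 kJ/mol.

ΔH ≈ −898 kJ

Bonds broken (reactants):
  C–H: 4 × 403 = 1612
  O=O: 2 × 505 = 1010
  Σ(broken) = 2622 kJ
Bonds formed (products):
  C=O: 2 × 816 = 1632
  O–H: 4 × 472 = 1888
  Σ(formed) = 3520 kJ
ΔH = Σ(broken) − Σ(formed) = 2622 − 3520 = −898 kJ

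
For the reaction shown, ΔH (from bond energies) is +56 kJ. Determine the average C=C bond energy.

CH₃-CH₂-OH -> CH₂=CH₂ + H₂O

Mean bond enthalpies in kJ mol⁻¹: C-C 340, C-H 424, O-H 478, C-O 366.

D(C=C) ≈ 596 kJ/mol

Let D be the C=C bond energy.
Σ(broken) = 1×340 + 5×424 + 1×366 + 1×478 = 3304
Σ(formed) = 4×424 + 1×D + 2×478 = 2652 + D
ΔH = Σ(broken) − Σ(formed) = (3304) − (2652 + D) = +652 − D
Setting this equal to +56 kJ gives D = 596 kJ/mol.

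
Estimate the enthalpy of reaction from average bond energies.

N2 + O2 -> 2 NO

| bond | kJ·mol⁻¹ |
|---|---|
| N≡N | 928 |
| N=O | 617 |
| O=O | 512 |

ΔH ≈ +206 kJ

Bonds broken (reactants):
  N≡N: 1 × 928 = 928
  O=O: 1 × 512 = 512
  Σ(broken) = 1440 kJ
Bonds formed (products):
  N=O: 2 × 617 = 1234
  Σ(formed) = 1234 kJ
ΔH = Σ(broken) − Σ(formed) = 1440 − 1234 = +206 kJ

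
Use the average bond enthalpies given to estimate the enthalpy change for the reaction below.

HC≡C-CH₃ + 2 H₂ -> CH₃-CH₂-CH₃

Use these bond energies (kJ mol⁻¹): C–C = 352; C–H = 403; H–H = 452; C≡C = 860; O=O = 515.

ΔH ≈ −200 kJ

Bonds broken (reactants):
  C≡C: 1 × 860 = 860
  C–C: 1 × 352 = 352
  C–H: 4 × 403 = 1612
  H–H: 2 × 452 = 904
  Σ(broken) = 3728 kJ
Bonds formed (products):
  C–C: 2 × 352 = 704
  C–H: 8 × 403 = 3224
  Σ(formed) = 3928 kJ
ΔH = Σ(broken) − Σ(formed) = 3728 − 3928 = −200 kJ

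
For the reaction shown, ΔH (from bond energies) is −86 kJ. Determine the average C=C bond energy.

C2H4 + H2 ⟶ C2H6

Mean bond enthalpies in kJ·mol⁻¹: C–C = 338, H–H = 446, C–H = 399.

D(C=C) ≈ 604 kJ/mol

Let D be the C=C bond energy.
Σ(broken) = 4×399 + 1×D + 1×446 = 2042 + D
Σ(formed) = 1×338 + 6×399 = 2732
ΔH = Σ(broken) − Σ(formed) = (2042 + D) − (2732) = −690 + D
Setting this equal to −86 kJ gives D = 604 kJ/mol.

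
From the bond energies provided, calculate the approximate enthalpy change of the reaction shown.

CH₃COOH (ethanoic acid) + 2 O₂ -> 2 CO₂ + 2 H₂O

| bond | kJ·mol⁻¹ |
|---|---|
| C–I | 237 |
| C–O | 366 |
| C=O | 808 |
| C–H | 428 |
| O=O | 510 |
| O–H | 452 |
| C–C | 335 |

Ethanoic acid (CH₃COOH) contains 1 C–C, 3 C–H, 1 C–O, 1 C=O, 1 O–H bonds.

Bonds broken (reactants):
  C–C: 1 × 335 = 335
  C–H: 3 × 428 = 1284
  C–O: 1 × 366 = 366
  C=O: 1 × 808 = 808
  O–H: 1 × 452 = 452
  O=O: 2 × 510 = 1020
  Σ(broken) = 4265 kJ
Bonds formed (products):
  C=O: 4 × 808 = 3232
  O–H: 4 × 452 = 1808
  Σ(formed) = 5040 kJ
ΔH = Σ(broken) − Σ(formed) = 4265 − 5040 = −775 kJ

ΔH ≈ −775 kJ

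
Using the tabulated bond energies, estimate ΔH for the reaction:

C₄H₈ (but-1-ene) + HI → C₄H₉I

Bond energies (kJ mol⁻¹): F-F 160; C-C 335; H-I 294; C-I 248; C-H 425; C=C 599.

ΔH ≈ −115 kJ

Bonds broken (reactants):
  C-C: 2 × 335 = 670
  C-H: 8 × 425 = 3400
  C=C: 1 × 599 = 599
  H-I: 1 × 294 = 294
  Σ(broken) = 4963 kJ
Bonds formed (products):
  C-C: 3 × 335 = 1005
  C-H: 9 × 425 = 3825
  C-I: 1 × 248 = 248
  Σ(formed) = 5078 kJ
ΔH = Σ(broken) − Σ(formed) = 4963 − 5078 = −115 kJ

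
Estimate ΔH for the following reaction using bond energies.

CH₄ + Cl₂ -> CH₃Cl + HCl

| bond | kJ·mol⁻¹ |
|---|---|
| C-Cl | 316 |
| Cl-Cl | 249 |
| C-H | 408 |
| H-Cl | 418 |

ΔH ≈ −77 kJ

Bonds broken (reactants):
  C-H: 4 × 408 = 1632
  Cl-Cl: 1 × 249 = 249
  Σ(broken) = 1881 kJ
Bonds formed (products):
  C-Cl: 1 × 316 = 316
  C-H: 3 × 408 = 1224
  H-Cl: 1 × 418 = 418
  Σ(formed) = 1958 kJ
ΔH = Σ(broken) − Σ(formed) = 1881 − 1958 = −77 kJ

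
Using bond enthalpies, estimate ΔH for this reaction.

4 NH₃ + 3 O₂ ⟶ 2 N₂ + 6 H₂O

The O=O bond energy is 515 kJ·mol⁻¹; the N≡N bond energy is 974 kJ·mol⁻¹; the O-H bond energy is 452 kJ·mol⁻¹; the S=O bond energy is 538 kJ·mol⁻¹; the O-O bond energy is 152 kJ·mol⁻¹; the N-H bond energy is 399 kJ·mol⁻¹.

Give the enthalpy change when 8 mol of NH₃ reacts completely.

Bonds broken (reactants):
  N-H: 12 × 399 = 4788
  O=O: 3 × 515 = 1545
  Σ(broken) = 6333 kJ
Bonds formed (products):
  N≡N: 2 × 974 = 1948
  O-H: 12 × 452 = 5424
  Σ(formed) = 7372 kJ
ΔH = Σ(broken) − Σ(formed) = 6333 − 7372 = −1039 kJ
For 2× the reaction as written: 2 × (−1039) = −2078 kJ

ΔH = −2078 kJ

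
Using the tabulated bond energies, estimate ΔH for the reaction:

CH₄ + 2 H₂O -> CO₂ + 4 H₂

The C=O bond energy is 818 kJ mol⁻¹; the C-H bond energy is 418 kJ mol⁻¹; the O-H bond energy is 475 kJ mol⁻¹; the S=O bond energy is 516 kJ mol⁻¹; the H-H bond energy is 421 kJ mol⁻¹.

ΔH ≈ +252 kJ

Bonds broken (reactants):
  C-H: 4 × 418 = 1672
  O-H: 4 × 475 = 1900
  Σ(broken) = 3572 kJ
Bonds formed (products):
  C=O: 2 × 818 = 1636
  H-H: 4 × 421 = 1684
  Σ(formed) = 3320 kJ
ΔH = Σ(broken) − Σ(formed) = 3572 − 3320 = +252 kJ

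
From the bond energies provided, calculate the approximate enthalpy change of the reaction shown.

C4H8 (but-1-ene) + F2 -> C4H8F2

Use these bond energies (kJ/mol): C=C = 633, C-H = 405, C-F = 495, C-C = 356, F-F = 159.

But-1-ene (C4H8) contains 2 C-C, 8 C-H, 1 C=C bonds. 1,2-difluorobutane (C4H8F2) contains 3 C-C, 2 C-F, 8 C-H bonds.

Bonds broken (reactants):
  C-C: 2 × 356 = 712
  C-H: 8 × 405 = 3240
  C=C: 1 × 633 = 633
  F-F: 1 × 159 = 159
  Σ(broken) = 4744 kJ
Bonds formed (products):
  C-C: 3 × 356 = 1068
  C-F: 2 × 495 = 990
  C-H: 8 × 405 = 3240
  Σ(formed) = 5298 kJ
ΔH = Σ(broken) − Σ(formed) = 4744 − 5298 = −554 kJ

ΔH ≈ −554 kJ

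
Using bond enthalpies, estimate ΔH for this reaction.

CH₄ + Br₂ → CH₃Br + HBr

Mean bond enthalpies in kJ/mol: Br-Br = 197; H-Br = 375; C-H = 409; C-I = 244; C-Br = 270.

ΔH ≈ −39 kJ

Bonds broken (reactants):
  Br-Br: 1 × 197 = 197
  C-H: 4 × 409 = 1636
  Σ(broken) = 1833 kJ
Bonds formed (products):
  C-Br: 1 × 270 = 270
  C-H: 3 × 409 = 1227
  H-Br: 1 × 375 = 375
  Σ(formed) = 1872 kJ
ΔH = Σ(broken) − Σ(formed) = 1833 − 1872 = −39 kJ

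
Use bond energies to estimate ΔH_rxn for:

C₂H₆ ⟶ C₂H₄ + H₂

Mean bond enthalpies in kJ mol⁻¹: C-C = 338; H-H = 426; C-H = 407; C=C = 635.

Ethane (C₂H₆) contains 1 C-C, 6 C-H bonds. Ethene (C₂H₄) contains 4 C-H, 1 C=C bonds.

ΔH ≈ +91 kJ

Bonds broken (reactants):
  C-C: 1 × 338 = 338
  C-H: 6 × 407 = 2442
  Σ(broken) = 2780 kJ
Bonds formed (products):
  C-H: 4 × 407 = 1628
  C=C: 1 × 635 = 635
  H-H: 1 × 426 = 426
  Σ(formed) = 2689 kJ
ΔH = Σ(broken) − Σ(formed) = 2780 − 2689 = +91 kJ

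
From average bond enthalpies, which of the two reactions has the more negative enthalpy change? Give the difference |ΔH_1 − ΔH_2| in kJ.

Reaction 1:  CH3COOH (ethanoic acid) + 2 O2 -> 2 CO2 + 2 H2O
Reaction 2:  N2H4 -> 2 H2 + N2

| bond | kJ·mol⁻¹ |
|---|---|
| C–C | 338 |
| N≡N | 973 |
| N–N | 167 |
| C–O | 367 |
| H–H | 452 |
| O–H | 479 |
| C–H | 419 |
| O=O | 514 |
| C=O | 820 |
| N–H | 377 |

Reaction 1:
  Bonds broken (reactants):
    C–C: 1 × 338 = 338
    C–H: 3 × 419 = 1257
    C–O: 1 × 367 = 367
    C=O: 1 × 820 = 820
    O–H: 1 × 479 = 479
    O=O: 2 × 514 = 1028
    Σ(broken) = 4289 kJ
  Bonds formed (products):
    C=O: 4 × 820 = 3280
    O–H: 4 × 479 = 1916
    Σ(formed) = 5196 kJ
  ΔH_1 = 4289 − 5196 = −907 kJ
Reaction 2:
  Bonds broken (reactants):
    N–H: 4 × 377 = 1508
    N–N: 1 × 167 = 167
    Σ(broken) = 1675 kJ
  Bonds formed (products):
    H–H: 2 × 452 = 904
    N≡N: 1 × 973 = 973
    Σ(formed) = 1877 kJ
  ΔH_2 = 1675 − 1877 = −202 kJ
ΔH_1 − ΔH_2 = −705 kJ, so reaction 1 has the more negative ΔH; |ΔH_1 − ΔH_2| = 705 kJ.

Reaction 1, by 705 kJ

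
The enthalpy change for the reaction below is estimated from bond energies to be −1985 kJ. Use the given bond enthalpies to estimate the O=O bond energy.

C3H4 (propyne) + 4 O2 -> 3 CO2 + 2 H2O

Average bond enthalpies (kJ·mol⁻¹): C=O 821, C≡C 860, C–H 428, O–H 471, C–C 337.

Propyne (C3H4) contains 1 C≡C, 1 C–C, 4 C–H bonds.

Let D be the O=O bond energy.
Σ(broken) = 1×860 + 1×337 + 4×428 + 4×D = 2909 + 4D
Σ(formed) = 6×821 + 4×471 = 6810
ΔH = Σ(broken) − Σ(formed) = (2909 + 4D) − (6810) = −3901 + 4D
Setting this equal to −1985 kJ gives 4D = 1916, so D = 479 kJ/mol.

D(O=O) ≈ 479 kJ/mol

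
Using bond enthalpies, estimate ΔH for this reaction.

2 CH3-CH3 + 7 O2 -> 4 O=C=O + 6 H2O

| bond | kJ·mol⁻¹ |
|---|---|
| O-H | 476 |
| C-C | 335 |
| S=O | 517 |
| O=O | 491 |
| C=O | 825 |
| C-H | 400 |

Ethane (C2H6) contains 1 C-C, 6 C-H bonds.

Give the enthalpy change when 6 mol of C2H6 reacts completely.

ΔH = −10215 kJ

Bonds broken (reactants):
  C-C: 2 × 335 = 670
  C-H: 12 × 400 = 4800
  O=O: 7 × 491 = 3437
  Σ(broken) = 8907 kJ
Bonds formed (products):
  C=O: 8 × 825 = 6600
  O-H: 12 × 476 = 5712
  Σ(formed) = 12312 kJ
ΔH = Σ(broken) − Σ(formed) = 8907 − 12312 = −3405 kJ
For 3× the reaction as written: 3 × (−3405) = −10215 kJ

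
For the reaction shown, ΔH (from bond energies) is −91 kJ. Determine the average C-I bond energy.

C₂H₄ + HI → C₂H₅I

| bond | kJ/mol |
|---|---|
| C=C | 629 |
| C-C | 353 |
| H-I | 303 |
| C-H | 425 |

D(C-I) ≈ 245 kJ/mol

Let D be the C-I bond energy.
Σ(broken) = 4×425 + 1×629 + 1×303 = 2632
Σ(formed) = 1×353 + 5×425 + 1×D = 2478 + D
ΔH = Σ(broken) − Σ(formed) = (2632) − (2478 + D) = +154 − D
Setting this equal to −91 kJ gives D = 245 kJ/mol.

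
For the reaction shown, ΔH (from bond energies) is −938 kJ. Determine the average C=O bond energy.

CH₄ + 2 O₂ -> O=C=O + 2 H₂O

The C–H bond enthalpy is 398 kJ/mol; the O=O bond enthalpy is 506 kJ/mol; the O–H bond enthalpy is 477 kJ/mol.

D(C=O) ≈ 817 kJ/mol

Let D be the C=O bond energy.
Σ(broken) = 4×398 + 2×506 = 2604
Σ(formed) = 2×D + 4×477 = 1908 + 2D
ΔH = Σ(broken) − Σ(formed) = (2604) − (1908 + 2D) = +696 − 2D
Setting this equal to −938 kJ gives 2D = 1634, so D = 817 kJ/mol.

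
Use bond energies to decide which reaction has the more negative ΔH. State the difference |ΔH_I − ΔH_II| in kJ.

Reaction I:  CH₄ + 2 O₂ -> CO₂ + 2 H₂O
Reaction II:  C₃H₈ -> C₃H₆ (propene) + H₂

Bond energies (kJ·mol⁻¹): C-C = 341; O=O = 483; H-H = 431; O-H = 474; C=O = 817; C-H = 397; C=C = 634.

Reaction I, by 1046 kJ

Reaction I:
  Bonds broken (reactants):
    C-H: 4 × 397 = 1588
    O=O: 2 × 483 = 966
    Σ(broken) = 2554 kJ
  Bonds formed (products):
    C=O: 2 × 817 = 1634
    O-H: 4 × 474 = 1896
    Σ(formed) = 3530 kJ
  ΔH_I = 2554 − 3530 = −976 kJ
Reaction II:
  Bonds broken (reactants):
    C-C: 2 × 341 = 682
    C-H: 8 × 397 = 3176
    Σ(broken) = 3858 kJ
  Bonds formed (products):
    C-C: 1 × 341 = 341
    C-H: 6 × 397 = 2382
    C=C: 1 × 634 = 634
    H-H: 1 × 431 = 431
    Σ(formed) = 3788 kJ
  ΔH_II = 3858 − 3788 = +70 kJ
ΔH_I − ΔH_II = −1046 kJ, so reaction I has the more negative ΔH; |ΔH_I − ΔH_II| = 1046 kJ.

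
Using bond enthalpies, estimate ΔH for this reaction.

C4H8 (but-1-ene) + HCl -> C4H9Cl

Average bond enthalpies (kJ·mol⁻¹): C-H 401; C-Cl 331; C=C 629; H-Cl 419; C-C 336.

ΔH ≈ −20 kJ

Bonds broken (reactants):
  C-C: 2 × 336 = 672
  C-H: 8 × 401 = 3208
  C=C: 1 × 629 = 629
  H-Cl: 1 × 419 = 419
  Σ(broken) = 4928 kJ
Bonds formed (products):
  C-C: 3 × 336 = 1008
  C-Cl: 1 × 331 = 331
  C-H: 9 × 401 = 3609
  Σ(formed) = 4948 kJ
ΔH = Σ(broken) − Σ(formed) = 4928 − 4948 = −20 kJ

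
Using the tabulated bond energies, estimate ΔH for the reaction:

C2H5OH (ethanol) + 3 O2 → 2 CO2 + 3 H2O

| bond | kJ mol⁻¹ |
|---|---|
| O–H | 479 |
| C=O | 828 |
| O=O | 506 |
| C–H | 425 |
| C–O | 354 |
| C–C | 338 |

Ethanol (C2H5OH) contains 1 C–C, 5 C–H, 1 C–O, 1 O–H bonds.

Bonds broken (reactants):
  C–C: 1 × 338 = 338
  C–H: 5 × 425 = 2125
  C–O: 1 × 354 = 354
  O–H: 1 × 479 = 479
  O=O: 3 × 506 = 1518
  Σ(broken) = 4814 kJ
Bonds formed (products):
  C=O: 4 × 828 = 3312
  O–H: 6 × 479 = 2874
  Σ(formed) = 6186 kJ
ΔH = Σ(broken) − Σ(formed) = 4814 − 6186 = −1372 kJ

ΔH ≈ −1372 kJ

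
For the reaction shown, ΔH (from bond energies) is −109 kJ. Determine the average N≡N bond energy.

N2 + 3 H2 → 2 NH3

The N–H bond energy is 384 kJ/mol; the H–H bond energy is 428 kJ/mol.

D(N≡N) ≈ 911 kJ/mol

Let D be the N≡N bond energy.
Σ(broken) = 3×428 + 1×D = 1284 + D
Σ(formed) = 6×384 = 2304
ΔH = Σ(broken) − Σ(formed) = (1284 + D) − (2304) = −1020 + D
Setting this equal to −109 kJ gives D = 911 kJ/mol.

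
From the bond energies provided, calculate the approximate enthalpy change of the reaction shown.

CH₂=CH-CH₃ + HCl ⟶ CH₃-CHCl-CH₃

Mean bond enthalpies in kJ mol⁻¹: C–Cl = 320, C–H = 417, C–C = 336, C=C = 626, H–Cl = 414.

Bonds broken (reactants):
  C–C: 1 × 336 = 336
  C–H: 6 × 417 = 2502
  C=C: 1 × 626 = 626
  H–Cl: 1 × 414 = 414
  Σ(broken) = 3878 kJ
Bonds formed (products):
  C–C: 2 × 336 = 672
  C–Cl: 1 × 320 = 320
  C–H: 7 × 417 = 2919
  Σ(formed) = 3911 kJ
ΔH = Σ(broken) − Σ(formed) = 3878 − 3911 = −33 kJ

ΔH ≈ −33 kJ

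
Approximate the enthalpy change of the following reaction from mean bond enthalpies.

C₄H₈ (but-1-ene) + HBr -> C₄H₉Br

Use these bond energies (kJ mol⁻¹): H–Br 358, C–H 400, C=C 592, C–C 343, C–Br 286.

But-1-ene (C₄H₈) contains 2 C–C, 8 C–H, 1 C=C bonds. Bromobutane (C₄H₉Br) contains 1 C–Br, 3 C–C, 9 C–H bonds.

Bonds broken (reactants):
  C–C: 2 × 343 = 686
  C–H: 8 × 400 = 3200
  C=C: 1 × 592 = 592
  H–Br: 1 × 358 = 358
  Σ(broken) = 4836 kJ
Bonds formed (products):
  C–Br: 1 × 286 = 286
  C–C: 3 × 343 = 1029
  C–H: 9 × 400 = 3600
  Σ(formed) = 4915 kJ
ΔH = Σ(broken) − Σ(formed) = 4836 − 4915 = −79 kJ

ΔH ≈ −79 kJ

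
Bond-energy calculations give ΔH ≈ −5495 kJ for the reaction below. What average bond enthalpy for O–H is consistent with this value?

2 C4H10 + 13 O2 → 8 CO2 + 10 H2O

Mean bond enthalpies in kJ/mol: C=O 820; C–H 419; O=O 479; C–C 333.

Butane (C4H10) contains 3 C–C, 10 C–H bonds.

Let D be the O–H bond energy.
Σ(broken) = 6×333 + 20×419 + 13×479 = 16605
Σ(formed) = 16×820 + 20×D = 13120 + 20D
ΔH = Σ(broken) − Σ(formed) = (16605) − (13120 + 20D) = +3485 − 20D
Setting this equal to −5495 kJ gives 20D = 8980, so D = 449 kJ/mol.

D(O–H) ≈ 449 kJ/mol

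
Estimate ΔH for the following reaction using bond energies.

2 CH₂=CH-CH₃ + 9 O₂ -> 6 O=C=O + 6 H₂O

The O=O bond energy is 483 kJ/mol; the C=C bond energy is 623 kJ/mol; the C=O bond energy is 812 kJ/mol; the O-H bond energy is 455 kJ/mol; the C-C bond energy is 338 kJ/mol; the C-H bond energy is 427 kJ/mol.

Bonds broken (reactants):
  C-C: 2 × 338 = 676
  C-H: 12 × 427 = 5124
  C=C: 2 × 623 = 1246
  O=O: 9 × 483 = 4347
  Σ(broken) = 11393 kJ
Bonds formed (products):
  C=O: 12 × 812 = 9744
  O-H: 12 × 455 = 5460
  Σ(formed) = 15204 kJ
ΔH = Σ(broken) − Σ(formed) = 11393 − 15204 = −3811 kJ

ΔH ≈ −3811 kJ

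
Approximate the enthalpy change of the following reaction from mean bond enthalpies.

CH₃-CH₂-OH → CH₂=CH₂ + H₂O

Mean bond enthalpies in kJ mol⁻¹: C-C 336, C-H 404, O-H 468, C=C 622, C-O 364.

ΔH ≈ +14 kJ

Bonds broken (reactants):
  C-C: 1 × 336 = 336
  C-H: 5 × 404 = 2020
  C-O: 1 × 364 = 364
  O-H: 1 × 468 = 468
  Σ(broken) = 3188 kJ
Bonds formed (products):
  C-H: 4 × 404 = 1616
  C=C: 1 × 622 = 622
  O-H: 2 × 468 = 936
  Σ(formed) = 3174 kJ
ΔH = Σ(broken) − Σ(formed) = 3188 − 3174 = +14 kJ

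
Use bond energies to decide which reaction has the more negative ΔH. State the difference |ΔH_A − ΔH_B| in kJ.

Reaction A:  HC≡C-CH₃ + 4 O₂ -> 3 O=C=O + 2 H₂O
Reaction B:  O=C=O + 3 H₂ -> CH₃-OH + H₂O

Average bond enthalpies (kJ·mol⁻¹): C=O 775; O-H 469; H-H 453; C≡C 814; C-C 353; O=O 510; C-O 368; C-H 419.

Reaction A, by 1520 kJ

Reaction A:
  Bonds broken (reactants):
    C≡C: 1 × 814 = 814
    C-C: 1 × 353 = 353
    C-H: 4 × 419 = 1676
    O=O: 4 × 510 = 2040
    Σ(broken) = 4883 kJ
  Bonds formed (products):
    C=O: 6 × 775 = 4650
    O-H: 4 × 469 = 1876
    Σ(formed) = 6526 kJ
  ΔH_A = 4883 − 6526 = −1643 kJ
Reaction B:
  Bonds broken (reactants):
    C=O: 2 × 775 = 1550
    H-H: 3 × 453 = 1359
    Σ(broken) = 2909 kJ
  Bonds formed (products):
    C-H: 3 × 419 = 1257
    C-O: 1 × 368 = 368
    O-H: 3 × 469 = 1407
    Σ(formed) = 3032 kJ
  ΔH_B = 2909 − 3032 = −123 kJ
ΔH_A − ΔH_B = −1520 kJ, so reaction A has the more negative ΔH; |ΔH_A − ΔH_B| = 1520 kJ.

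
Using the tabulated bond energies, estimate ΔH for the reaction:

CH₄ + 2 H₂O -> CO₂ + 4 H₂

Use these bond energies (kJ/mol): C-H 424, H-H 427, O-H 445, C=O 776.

Bonds broken (reactants):
  C-H: 4 × 424 = 1696
  O-H: 4 × 445 = 1780
  Σ(broken) = 3476 kJ
Bonds formed (products):
  C=O: 2 × 776 = 1552
  H-H: 4 × 427 = 1708
  Σ(formed) = 3260 kJ
ΔH = Σ(broken) − Σ(formed) = 3476 − 3260 = +216 kJ

ΔH ≈ +216 kJ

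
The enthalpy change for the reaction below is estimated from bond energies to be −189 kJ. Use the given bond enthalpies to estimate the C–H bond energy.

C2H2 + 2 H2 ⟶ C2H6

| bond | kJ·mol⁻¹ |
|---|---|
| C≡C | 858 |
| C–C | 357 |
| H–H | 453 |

D(C–H) ≈ 399 kJ/mol

Let D be the C–H bond energy.
Σ(broken) = 1×858 + 2×D + 2×453 = 1764 + 2D
Σ(formed) = 1×357 + 6×D = 357 + 6D
ΔH = Σ(broken) − Σ(formed) = (1764 + 2D) − (357 + 6D) = +1407 − 4D
Setting this equal to −189 kJ gives 4D = 1596, so D = 399 kJ/mol.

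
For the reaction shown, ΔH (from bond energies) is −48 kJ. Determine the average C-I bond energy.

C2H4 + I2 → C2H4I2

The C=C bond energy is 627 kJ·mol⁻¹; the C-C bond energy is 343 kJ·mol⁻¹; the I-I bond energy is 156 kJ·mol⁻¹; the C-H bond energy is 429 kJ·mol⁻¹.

Let D be the C-I bond energy.
Σ(broken) = 4×429 + 1×627 + 1×156 = 2499
Σ(formed) = 1×343 + 4×429 + 2×D = 2059 + 2D
ΔH = Σ(broken) − Σ(formed) = (2499) − (2059 + 2D) = +440 − 2D
Setting this equal to −48 kJ gives 2D = 488, so D = 244 kJ/mol.

D(C-I) ≈ 244 kJ/mol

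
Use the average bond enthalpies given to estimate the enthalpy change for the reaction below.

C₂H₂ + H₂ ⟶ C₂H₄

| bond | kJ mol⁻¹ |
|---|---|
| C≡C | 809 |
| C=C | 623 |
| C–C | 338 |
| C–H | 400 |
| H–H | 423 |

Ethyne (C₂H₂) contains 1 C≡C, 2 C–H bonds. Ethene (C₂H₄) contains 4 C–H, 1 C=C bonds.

ΔH ≈ −191 kJ

Bonds broken (reactants):
  C≡C: 1 × 809 = 809
  C–H: 2 × 400 = 800
  H–H: 1 × 423 = 423
  Σ(broken) = 2032 kJ
Bonds formed (products):
  C–H: 4 × 400 = 1600
  C=C: 1 × 623 = 623
  Σ(formed) = 2223 kJ
ΔH = Σ(broken) − Σ(formed) = 2032 − 2223 = −191 kJ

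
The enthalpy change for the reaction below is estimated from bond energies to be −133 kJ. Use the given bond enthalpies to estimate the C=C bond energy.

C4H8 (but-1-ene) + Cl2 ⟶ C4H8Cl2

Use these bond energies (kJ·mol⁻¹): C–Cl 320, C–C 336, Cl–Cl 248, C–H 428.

D(C=C) ≈ 595 kJ/mol

Let D be the C=C bond energy.
Σ(broken) = 2×336 + 8×428 + 1×D + 1×248 = 4344 + D
Σ(formed) = 3×336 + 2×320 + 8×428 = 5072
ΔH = Σ(broken) − Σ(formed) = (4344 + D) − (5072) = −728 + D
Setting this equal to −133 kJ gives D = 595 kJ/mol.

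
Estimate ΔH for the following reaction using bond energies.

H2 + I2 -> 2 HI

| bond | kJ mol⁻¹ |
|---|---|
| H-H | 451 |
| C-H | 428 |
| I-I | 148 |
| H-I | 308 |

Bonds broken (reactants):
  H-H: 1 × 451 = 451
  I-I: 1 × 148 = 148
  Σ(broken) = 599 kJ
Bonds formed (products):
  H-I: 2 × 308 = 616
  Σ(formed) = 616 kJ
ΔH = Σ(broken) − Σ(formed) = 599 − 616 = −17 kJ

ΔH ≈ −17 kJ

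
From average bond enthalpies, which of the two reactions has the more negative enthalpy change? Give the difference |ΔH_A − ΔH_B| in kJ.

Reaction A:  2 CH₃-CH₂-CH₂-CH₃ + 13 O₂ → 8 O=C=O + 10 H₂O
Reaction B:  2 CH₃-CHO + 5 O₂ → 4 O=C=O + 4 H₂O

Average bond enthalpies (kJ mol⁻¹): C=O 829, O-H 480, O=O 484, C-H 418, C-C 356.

Reaction A:
  Bonds broken (reactants):
    C-C: 6 × 356 = 2136
    C-H: 20 × 418 = 8360
    O=O: 13 × 484 = 6292
    Σ(broken) = 16788 kJ
  Bonds formed (products):
    C=O: 16 × 829 = 13264
    O-H: 20 × 480 = 9600
    Σ(formed) = 22864 kJ
  ΔH_A = 16788 − 22864 = −6076 kJ
Reaction B:
  Bonds broken (reactants):
    C-C: 2 × 356 = 712
    C-H: 8 × 418 = 3344
    C=O: 2 × 829 = 1658
    O=O: 5 × 484 = 2420
    Σ(broken) = 8134 kJ
  Bonds formed (products):
    C=O: 8 × 829 = 6632
    O-H: 8 × 480 = 3840
    Σ(formed) = 10472 kJ
  ΔH_B = 8134 − 10472 = −2338 kJ
ΔH_A − ΔH_B = −3738 kJ, so reaction A has the more negative ΔH; |ΔH_A − ΔH_B| = 3738 kJ.

Reaction A, by 3738 kJ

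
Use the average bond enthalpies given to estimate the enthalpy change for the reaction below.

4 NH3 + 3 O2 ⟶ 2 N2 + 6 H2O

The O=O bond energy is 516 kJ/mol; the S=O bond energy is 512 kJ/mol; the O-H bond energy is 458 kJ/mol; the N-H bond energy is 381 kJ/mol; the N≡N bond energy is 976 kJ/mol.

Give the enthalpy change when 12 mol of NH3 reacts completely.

ΔH = −3984 kJ

Bonds broken (reactants):
  N-H: 12 × 381 = 4572
  O=O: 3 × 516 = 1548
  Σ(broken) = 6120 kJ
Bonds formed (products):
  N≡N: 2 × 976 = 1952
  O-H: 12 × 458 = 5496
  Σ(formed) = 7448 kJ
ΔH = Σ(broken) − Σ(formed) = 6120 − 7448 = −1328 kJ
For 3× the reaction as written: 3 × (−1328) = −3984 kJ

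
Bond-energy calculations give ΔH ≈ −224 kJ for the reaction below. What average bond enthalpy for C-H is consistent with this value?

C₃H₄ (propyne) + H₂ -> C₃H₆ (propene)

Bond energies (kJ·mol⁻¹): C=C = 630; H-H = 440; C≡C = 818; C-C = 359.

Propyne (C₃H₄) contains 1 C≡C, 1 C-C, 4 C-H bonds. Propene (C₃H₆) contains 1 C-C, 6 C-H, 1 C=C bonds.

D(C-H) ≈ 426 kJ/mol

Let D be the C-H bond energy.
Σ(broken) = 1×818 + 1×359 + 4×D + 1×440 = 1617 + 4D
Σ(formed) = 1×359 + 6×D + 1×630 = 989 + 6D
ΔH = Σ(broken) − Σ(formed) = (1617 + 4D) − (989 + 6D) = +628 − 2D
Setting this equal to −224 kJ gives 2D = 852, so D = 426 kJ/mol.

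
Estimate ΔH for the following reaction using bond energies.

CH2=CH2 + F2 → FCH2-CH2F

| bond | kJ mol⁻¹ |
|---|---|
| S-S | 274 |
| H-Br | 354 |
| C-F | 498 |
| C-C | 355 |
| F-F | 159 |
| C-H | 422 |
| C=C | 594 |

ΔH ≈ −598 kJ

Bonds broken (reactants):
  C-H: 4 × 422 = 1688
  C=C: 1 × 594 = 594
  F-F: 1 × 159 = 159
  Σ(broken) = 2441 kJ
Bonds formed (products):
  C-C: 1 × 355 = 355
  C-F: 2 × 498 = 996
  C-H: 4 × 422 = 1688
  Σ(formed) = 3039 kJ
ΔH = Σ(broken) − Σ(formed) = 2441 − 3039 = −598 kJ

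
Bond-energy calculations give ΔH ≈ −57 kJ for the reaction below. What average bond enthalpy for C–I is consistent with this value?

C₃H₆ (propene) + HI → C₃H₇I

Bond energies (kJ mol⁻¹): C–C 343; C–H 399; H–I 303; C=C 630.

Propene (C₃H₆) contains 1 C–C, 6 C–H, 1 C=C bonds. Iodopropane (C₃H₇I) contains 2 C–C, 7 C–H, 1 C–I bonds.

D(C–I) ≈ 248 kJ/mol

Let D be the C–I bond energy.
Σ(broken) = 1×343 + 6×399 + 1×630 + 1×303 = 3670
Σ(formed) = 2×343 + 7×399 + 1×D = 3479 + D
ΔH = Σ(broken) − Σ(formed) = (3670) − (3479 + D) = +191 − D
Setting this equal to −57 kJ gives D = 248 kJ/mol.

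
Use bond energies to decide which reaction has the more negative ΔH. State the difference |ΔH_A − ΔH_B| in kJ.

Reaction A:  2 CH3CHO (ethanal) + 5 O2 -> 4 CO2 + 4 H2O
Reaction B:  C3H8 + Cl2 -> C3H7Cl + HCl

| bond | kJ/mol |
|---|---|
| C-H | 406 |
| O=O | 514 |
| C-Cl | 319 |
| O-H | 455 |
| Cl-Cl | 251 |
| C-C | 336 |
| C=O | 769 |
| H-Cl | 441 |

Reaction A, by 1661 kJ

Reaction A:
  Bonds broken (reactants):
    C-C: 2 × 336 = 672
    C-H: 8 × 406 = 3248
    C=O: 2 × 769 = 1538
    O=O: 5 × 514 = 2570
    Σ(broken) = 8028 kJ
  Bonds formed (products):
    C=O: 8 × 769 = 6152
    O-H: 8 × 455 = 3640
    Σ(formed) = 9792 kJ
  ΔH_A = 8028 − 9792 = −1764 kJ
Reaction B:
  Bonds broken (reactants):
    C-C: 2 × 336 = 672
    C-H: 8 × 406 = 3248
    Cl-Cl: 1 × 251 = 251
    Σ(broken) = 4171 kJ
  Bonds formed (products):
    C-C: 2 × 336 = 672
    C-Cl: 1 × 319 = 319
    C-H: 7 × 406 = 2842
    H-Cl: 1 × 441 = 441
    Σ(formed) = 4274 kJ
  ΔH_B = 4171 − 4274 = −103 kJ
ΔH_A − ΔH_B = −1661 kJ, so reaction A has the more negative ΔH; |ΔH_A − ΔH_B| = 1661 kJ.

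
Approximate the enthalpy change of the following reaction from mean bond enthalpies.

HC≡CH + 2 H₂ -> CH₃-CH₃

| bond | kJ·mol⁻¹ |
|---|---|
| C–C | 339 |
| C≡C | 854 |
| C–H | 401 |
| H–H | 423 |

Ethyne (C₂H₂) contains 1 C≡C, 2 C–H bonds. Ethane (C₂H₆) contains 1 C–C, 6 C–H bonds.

ΔH ≈ −243 kJ

Bonds broken (reactants):
  C≡C: 1 × 854 = 854
  C–H: 2 × 401 = 802
  H–H: 2 × 423 = 846
  Σ(broken) = 2502 kJ
Bonds formed (products):
  C–C: 1 × 339 = 339
  C–H: 6 × 401 = 2406
  Σ(formed) = 2745 kJ
ΔH = Σ(broken) − Σ(formed) = 2502 − 2745 = −243 kJ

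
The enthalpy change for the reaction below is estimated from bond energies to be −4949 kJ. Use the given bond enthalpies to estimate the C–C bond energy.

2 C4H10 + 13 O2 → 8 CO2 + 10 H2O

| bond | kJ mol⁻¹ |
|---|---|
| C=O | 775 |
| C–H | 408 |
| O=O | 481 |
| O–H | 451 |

Let D be the C–C bond energy.
Σ(broken) = 6×D + 20×408 + 13×481 = 14413 + 6D
Σ(formed) = 16×775 + 20×451 = 21420
ΔH = Σ(broken) − Σ(formed) = (14413 + 6D) − (21420) = −7007 + 6D
Setting this equal to −4949 kJ gives 6D = 2058, so D = 343 kJ/mol.

D(C–C) ≈ 343 kJ/mol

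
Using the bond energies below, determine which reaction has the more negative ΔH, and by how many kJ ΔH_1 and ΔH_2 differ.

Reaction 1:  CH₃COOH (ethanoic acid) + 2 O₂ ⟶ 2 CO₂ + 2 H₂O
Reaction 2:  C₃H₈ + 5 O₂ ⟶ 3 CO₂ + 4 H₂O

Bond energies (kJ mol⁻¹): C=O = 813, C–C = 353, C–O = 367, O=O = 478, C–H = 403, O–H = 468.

Reaction 2, by 1344 kJ

Reaction 1:
  Bonds broken (reactants):
    C–C: 1 × 353 = 353
    C–H: 3 × 403 = 1209
    C–O: 1 × 367 = 367
    C=O: 1 × 813 = 813
    O–H: 1 × 468 = 468
    O=O: 2 × 478 = 956
    Σ(broken) = 4166 kJ
  Bonds formed (products):
    C=O: 4 × 813 = 3252
    O–H: 4 × 468 = 1872
    Σ(formed) = 5124 kJ
  ΔH_1 = 4166 − 5124 = −958 kJ
Reaction 2:
  Bonds broken (reactants):
    C–C: 2 × 353 = 706
    C–H: 8 × 403 = 3224
    O=O: 5 × 478 = 2390
    Σ(broken) = 6320 kJ
  Bonds formed (products):
    C=O: 6 × 813 = 4878
    O–H: 8 × 468 = 3744
    Σ(formed) = 8622 kJ
  ΔH_2 = 6320 − 8622 = −2302 kJ
ΔH_1 − ΔH_2 = +1344 kJ, so reaction 2 has the more negative ΔH; |ΔH_1 − ΔH_2| = 1344 kJ.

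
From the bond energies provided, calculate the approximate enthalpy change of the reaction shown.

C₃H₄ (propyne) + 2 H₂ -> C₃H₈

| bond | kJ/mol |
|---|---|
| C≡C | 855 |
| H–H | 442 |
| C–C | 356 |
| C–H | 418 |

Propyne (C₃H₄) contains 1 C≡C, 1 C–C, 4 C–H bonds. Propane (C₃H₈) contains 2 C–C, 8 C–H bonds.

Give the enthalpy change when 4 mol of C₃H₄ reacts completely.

Bonds broken (reactants):
  C≡C: 1 × 855 = 855
  C–C: 1 × 356 = 356
  C–H: 4 × 418 = 1672
  H–H: 2 × 442 = 884
  Σ(broken) = 3767 kJ
Bonds formed (products):
  C–C: 2 × 356 = 712
  C–H: 8 × 418 = 3344
  Σ(formed) = 4056 kJ
ΔH = Σ(broken) − Σ(formed) = 3767 − 4056 = −289 kJ
For 4× the reaction as written: 4 × (−289) = −1156 kJ

ΔH = −1156 kJ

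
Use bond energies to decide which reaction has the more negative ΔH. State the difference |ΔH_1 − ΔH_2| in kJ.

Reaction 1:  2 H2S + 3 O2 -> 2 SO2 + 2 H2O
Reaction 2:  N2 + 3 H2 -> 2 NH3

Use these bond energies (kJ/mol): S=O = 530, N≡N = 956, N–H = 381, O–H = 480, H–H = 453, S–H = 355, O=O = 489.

Reaction 1, by 1182 kJ

Reaction 1:
  Bonds broken (reactants):
    O=O: 3 × 489 = 1467
    S–H: 4 × 355 = 1420
    Σ(broken) = 2887 kJ
  Bonds formed (products):
    O–H: 4 × 480 = 1920
    S=O: 4 × 530 = 2120
    Σ(formed) = 4040 kJ
  ΔH_1 = 2887 − 4040 = −1153 kJ
Reaction 2:
  Bonds broken (reactants):
    H–H: 3 × 453 = 1359
    N≡N: 1 × 956 = 956
    Σ(broken) = 2315 kJ
  Bonds formed (products):
    N–H: 6 × 381 = 2286
    Σ(formed) = 2286 kJ
  ΔH_2 = 2315 − 2286 = +29 kJ
ΔH_1 − ΔH_2 = −1182 kJ, so reaction 1 has the more negative ΔH; |ΔH_1 − ΔH_2| = 1182 kJ.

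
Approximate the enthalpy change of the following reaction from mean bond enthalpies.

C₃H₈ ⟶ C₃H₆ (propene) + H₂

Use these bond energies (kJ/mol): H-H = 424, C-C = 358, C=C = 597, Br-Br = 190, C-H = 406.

ΔH ≈ +149 kJ

Bonds broken (reactants):
  C-C: 2 × 358 = 716
  C-H: 8 × 406 = 3248
  Σ(broken) = 3964 kJ
Bonds formed (products):
  C-C: 1 × 358 = 358
  C-H: 6 × 406 = 2436
  C=C: 1 × 597 = 597
  H-H: 1 × 424 = 424
  Σ(formed) = 3815 kJ
ΔH = Σ(broken) − Σ(formed) = 3964 − 3815 = +149 kJ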